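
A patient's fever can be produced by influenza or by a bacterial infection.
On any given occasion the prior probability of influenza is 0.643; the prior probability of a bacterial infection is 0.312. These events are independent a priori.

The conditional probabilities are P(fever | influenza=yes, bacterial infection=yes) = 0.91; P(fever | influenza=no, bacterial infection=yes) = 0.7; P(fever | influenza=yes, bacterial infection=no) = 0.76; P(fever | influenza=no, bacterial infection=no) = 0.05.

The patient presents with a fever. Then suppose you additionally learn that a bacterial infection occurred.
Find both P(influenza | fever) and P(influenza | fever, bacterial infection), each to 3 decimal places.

P(fever) = 0.05×0.357×0.688 + 0.7×0.357×0.312 + 0.76×0.643×0.688 + 0.91×0.643×0.312 = 0.012281 + 0.077969 + 0.336212 + 0.182561 = 0.609023
Of this, 0.518773 comes from 0.336212 + 0.182561 (the influenza=true cases).
P(influenza | fever) = 0.518773 / 0.609023 ≈ 0.852

Now also conditioning on bacterial infection=true:
P(fever | bacterial infection) = 0.7*0.357 + 0.91*0.643 = 0.249900 + 0.585130 = 0.835030
The influenza-present share is 0.91*0.643 = 0.585130.
P(influenza | fever, bacterial infection) = 0.585130 / 0.835030 ≈ 0.701

P(influenza | fever) ≈ 0.852; P(influenza | fever, bacterial infection) ≈ 0.701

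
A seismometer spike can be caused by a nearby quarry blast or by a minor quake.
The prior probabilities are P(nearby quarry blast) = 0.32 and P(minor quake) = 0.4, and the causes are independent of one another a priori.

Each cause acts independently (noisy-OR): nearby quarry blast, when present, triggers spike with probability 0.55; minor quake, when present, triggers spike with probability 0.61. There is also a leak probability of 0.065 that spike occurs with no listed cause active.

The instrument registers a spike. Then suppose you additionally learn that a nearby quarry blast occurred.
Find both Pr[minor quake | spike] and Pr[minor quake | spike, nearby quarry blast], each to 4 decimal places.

Pr[minor quake | spike] ≈ 0.6701; Pr[minor quake | spike, nearby quarry blast] ≈ 0.4903

Under noisy-OR, P(spike | causes) = 1 − (1−0.065)·∏(1−qᵢ) over the active causes.
Numerator (weight on configurations with minor quake): 0.172815 + 0.106996 = 0.279811
Normalizer over all consistent configurations: 0.065*0.68*0.6 + 0.63535*0.68*0.4 + 0.57925*0.32*0.6 + 0.835908*0.32*0.4 = 0.417547
Posterior = 0.279811 / 0.417547 ≈ 0.6701

Now also conditioning on nearby quarry blast=true:
Numerator (weight on configurations with minor quake): 0.835908*0.4 = 0.334363
Denominator P(spike | nearby quarry blast): 0.57925*0.6 + 0.835908*0.4 = 0.681913
Posterior = 0.334363 / 0.681913 ≈ 0.4903
The drop from 0.6701 to 0.4903 is the explaining-away (discounting) effect.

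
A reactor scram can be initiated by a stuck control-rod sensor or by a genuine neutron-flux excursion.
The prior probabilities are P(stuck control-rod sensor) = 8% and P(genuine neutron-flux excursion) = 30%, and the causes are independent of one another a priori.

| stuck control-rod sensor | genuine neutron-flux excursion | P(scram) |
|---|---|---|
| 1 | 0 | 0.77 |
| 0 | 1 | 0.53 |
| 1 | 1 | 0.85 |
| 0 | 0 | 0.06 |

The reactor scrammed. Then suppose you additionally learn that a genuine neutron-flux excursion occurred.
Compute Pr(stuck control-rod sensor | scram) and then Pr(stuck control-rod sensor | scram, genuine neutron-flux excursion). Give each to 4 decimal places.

Pr(stuck control-rod sensor | scram) ≈ 0.2557; Pr(stuck control-rod sensor | scram, genuine neutron-flux excursion) ≈ 0.1224

P(scram) = 0.06*0.92*0.7 + 0.53*0.92*0.3 + 0.77*0.08*0.7 + 0.85*0.08*0.3 = 0.038640 + 0.146280 + 0.043120 + 0.020400 = 0.248440
The stuck control-rod sensor-present share is 0.043120 + 0.020400 = 0.063520.
So P(stuck control-rod sensor | scram) = 0.063520/0.248440 ≈ 0.2557.

With the extra evidence:
For the numerator, keep only stuck control-rod sensor=true terms: 0.85*0.08 = 0.068000
Denominator P(scram | genuine neutron-flux excursion): 0.53*0.92 + 0.85*0.08 = 0.555600
Posterior = 0.068000 / 0.555600 ≈ 0.1224
This is intercausal reasoning (explaining away): once genuine neutron-flux excursion accounts for the scram, stuck control-rod sensor becomes less likely.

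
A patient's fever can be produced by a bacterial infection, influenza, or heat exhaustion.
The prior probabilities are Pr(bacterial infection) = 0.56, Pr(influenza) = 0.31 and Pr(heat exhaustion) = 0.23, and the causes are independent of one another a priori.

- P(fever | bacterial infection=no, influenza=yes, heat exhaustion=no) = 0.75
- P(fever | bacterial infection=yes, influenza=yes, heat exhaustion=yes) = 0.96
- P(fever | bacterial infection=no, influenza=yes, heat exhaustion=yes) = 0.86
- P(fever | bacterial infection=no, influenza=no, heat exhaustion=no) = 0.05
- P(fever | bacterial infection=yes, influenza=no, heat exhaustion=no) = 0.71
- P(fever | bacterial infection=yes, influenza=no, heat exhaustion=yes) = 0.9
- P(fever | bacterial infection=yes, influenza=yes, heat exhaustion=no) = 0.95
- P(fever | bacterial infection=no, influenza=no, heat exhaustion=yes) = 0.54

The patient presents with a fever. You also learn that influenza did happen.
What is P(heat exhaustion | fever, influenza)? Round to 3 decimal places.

P(heat exhaustion | fever, influenza) ≈ 0.241

P(fever | influenza) = 0.75*0.44*0.77 + 0.86*0.44*0.23 + 0.95*0.56*0.77 + 0.96*0.56*0.23 = 0.254100 + 0.087032 + 0.409640 + 0.123648 = 0.874420
Restricting to configurations with heat exhaustion present: 0.087032 + 0.123648 = 0.210680.
P(heat exhaustion | fever, influenza) = 0.210680 / 0.874420 ≈ 0.241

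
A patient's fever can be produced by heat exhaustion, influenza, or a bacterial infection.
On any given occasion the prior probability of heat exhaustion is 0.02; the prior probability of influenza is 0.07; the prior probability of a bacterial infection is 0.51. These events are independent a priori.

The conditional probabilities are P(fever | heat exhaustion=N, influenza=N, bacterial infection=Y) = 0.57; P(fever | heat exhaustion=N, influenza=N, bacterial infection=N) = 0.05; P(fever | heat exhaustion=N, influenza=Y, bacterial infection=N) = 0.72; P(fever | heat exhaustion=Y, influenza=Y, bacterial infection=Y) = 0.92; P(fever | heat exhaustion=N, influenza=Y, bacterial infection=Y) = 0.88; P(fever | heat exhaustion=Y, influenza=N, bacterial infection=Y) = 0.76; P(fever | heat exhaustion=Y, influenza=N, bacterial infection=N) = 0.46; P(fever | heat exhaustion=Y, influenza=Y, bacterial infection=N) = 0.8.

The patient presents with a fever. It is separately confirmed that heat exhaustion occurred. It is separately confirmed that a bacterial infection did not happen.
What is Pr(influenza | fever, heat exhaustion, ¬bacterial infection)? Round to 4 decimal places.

Pr(influenza | fever, heat exhaustion, ¬bacterial infection) ≈ 0.1158

For the numerator, keep only influenza=true terms: 0.8·0.07 = 0.056000
Denominator P(fever | heat exhaustion, ¬bacterial infection): 0.46·0.93 + 0.8·0.07 = 0.483800
P(influenza | fever, heat exhaustion, ¬bacterial infection) = 0.056000/0.483800 ≈ 0.1158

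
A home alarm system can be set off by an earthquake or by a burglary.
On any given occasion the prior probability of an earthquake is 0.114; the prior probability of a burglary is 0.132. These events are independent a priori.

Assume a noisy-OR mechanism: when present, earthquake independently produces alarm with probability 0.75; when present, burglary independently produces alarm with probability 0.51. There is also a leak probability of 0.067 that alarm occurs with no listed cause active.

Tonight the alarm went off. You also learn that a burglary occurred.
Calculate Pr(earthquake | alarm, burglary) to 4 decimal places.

Under noisy-OR, P(alarm | causes) = 1 − (1−0.067)·∏(1−qᵢ) over the active causes.
Sum P(alarm|·) weighted by the priors over both values of earthquake:
  P(alarm | burglary) = 0.54283*0.886 + 0.885707*0.114
        = 0.480947 + 0.100971 = 0.581918
Configurations with earthquake contribute 0.100971, so
  P(earthquake | alarm, burglary) = 0.100971 / 0.581918 ≈ 0.1735

Pr(earthquake | alarm, burglary) ≈ 0.1735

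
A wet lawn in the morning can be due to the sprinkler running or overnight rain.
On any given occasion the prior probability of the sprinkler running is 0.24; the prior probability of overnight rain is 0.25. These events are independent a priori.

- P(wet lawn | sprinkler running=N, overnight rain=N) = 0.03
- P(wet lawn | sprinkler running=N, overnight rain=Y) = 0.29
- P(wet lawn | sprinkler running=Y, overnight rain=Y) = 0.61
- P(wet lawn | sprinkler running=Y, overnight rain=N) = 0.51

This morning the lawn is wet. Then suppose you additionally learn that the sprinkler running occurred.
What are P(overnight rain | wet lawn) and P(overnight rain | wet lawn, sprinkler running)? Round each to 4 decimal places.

Enumerate the 4 (sprinkler running, overnight rain) configurations and weight by the priors:
  P(wet lawn) = 0.03×0.76×0.75 + 0.29×0.76×0.25 + 0.51×0.24×0.75 + 0.61×0.24×0.25
        = 0.017100 + 0.055100 + 0.091800 + 0.036600 = 0.200600
The terms with overnight rain present sum to 0.091700, so
  P(overnight rain | wet lawn) = 0.091700 / 0.200600 ≈ 0.4571

With the extra evidence:
Sum P(wet lawn|·) weighted by the priors over both values of overnight rain:
  P(wet lawn | sprinkler running) = 0.51·0.75 + 0.61·0.25
        = 0.382500 + 0.152500 = 0.535000
Keeping only the overnight rain-present terms gives 0.152500, so
  P(overnight rain | wet lawn, sprinkler running) = 0.152500 / 0.535000 ≈ 0.2850

P(overnight rain | wet lawn) ≈ 0.4571; P(overnight rain | wet lawn, sprinkler running) ≈ 0.2850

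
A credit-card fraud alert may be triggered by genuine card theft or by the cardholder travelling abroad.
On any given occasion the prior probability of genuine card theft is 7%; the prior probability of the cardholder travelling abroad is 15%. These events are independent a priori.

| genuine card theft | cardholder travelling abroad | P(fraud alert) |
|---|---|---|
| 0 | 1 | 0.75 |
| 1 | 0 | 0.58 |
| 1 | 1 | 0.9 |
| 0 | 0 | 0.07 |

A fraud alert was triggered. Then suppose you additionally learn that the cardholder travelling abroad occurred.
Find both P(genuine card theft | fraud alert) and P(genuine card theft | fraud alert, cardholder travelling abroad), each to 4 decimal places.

For the numerator, keep only genuine card theft=true terms: 0.034510 + 0.009450 = 0.043960
Denominator P(fraud alert): 0.07×0.93×0.85 + 0.75×0.93×0.15 + 0.58×0.07×0.85 + 0.9×0.07×0.15 = 0.203920
P(genuine card theft | fraud alert) = 0.043960/0.203920 ≈ 0.2156

With the extra evidence:
Numerator (weight on configurations with genuine card theft): 0.9·0.07 = 0.063000
Normalizer over all consistent configurations: 0.75·0.93 + 0.9·0.07 = 0.760500
P(genuine card theft | fraud alert, cardholder travelling abroad) = 0.063000/0.760500 ≈ 0.0828
This is intercausal reasoning (explaining away): once cardholder travelling abroad accounts for the fraud alert, genuine card theft becomes less likely.

P(genuine card theft | fraud alert) ≈ 0.2156; P(genuine card theft | fraud alert, cardholder travelling abroad) ≈ 0.0828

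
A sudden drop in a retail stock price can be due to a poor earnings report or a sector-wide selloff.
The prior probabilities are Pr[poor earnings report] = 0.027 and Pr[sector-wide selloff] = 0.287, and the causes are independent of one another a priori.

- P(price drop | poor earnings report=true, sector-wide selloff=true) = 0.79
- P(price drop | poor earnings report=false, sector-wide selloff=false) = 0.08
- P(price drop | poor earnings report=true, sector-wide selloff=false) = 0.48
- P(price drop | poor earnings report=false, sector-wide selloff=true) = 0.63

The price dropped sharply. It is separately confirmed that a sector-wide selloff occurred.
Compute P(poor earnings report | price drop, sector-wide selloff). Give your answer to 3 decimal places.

P(poor earnings report | price drop, sector-wide selloff) ≈ 0.034

Numerator (weight on configurations with poor earnings report): 0.79×0.027 = 0.021330
The normalizing constant is 0.63×0.973 + 0.79×0.027 = 0.634320
P(poor earnings report | price drop, sector-wide selloff) = 0.021330/0.634320 ≈ 0.034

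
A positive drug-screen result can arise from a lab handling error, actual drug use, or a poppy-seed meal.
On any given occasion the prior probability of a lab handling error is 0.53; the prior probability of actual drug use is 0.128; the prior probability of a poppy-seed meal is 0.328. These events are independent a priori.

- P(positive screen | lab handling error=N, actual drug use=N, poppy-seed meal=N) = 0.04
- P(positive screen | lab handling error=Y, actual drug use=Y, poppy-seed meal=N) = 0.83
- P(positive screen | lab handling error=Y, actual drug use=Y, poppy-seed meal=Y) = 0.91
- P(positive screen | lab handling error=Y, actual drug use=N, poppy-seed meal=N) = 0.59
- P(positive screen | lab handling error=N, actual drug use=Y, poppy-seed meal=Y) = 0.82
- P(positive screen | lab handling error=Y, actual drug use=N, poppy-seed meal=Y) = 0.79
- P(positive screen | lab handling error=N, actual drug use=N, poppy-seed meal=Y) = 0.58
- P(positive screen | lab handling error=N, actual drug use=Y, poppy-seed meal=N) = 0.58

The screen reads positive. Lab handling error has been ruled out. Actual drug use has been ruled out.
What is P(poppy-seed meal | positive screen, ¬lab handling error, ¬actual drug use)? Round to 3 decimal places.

By total probability over both values of poppy-seed meal:
  P(positive screen | ¬lab handling error, ¬actual drug use) = 0.04*0.672 + 0.58*0.328
        = 0.026880 + 0.190240 = 0.217120
Keeping only the poppy-seed meal-present terms gives 0.190240, so
  P(poppy-seed meal | positive screen, ¬lab handling error, ¬actual drug use) = 0.190240 / 0.217120 ≈ 0.876

P(poppy-seed meal | positive screen, ¬lab handling error, ¬actual drug use) ≈ 0.876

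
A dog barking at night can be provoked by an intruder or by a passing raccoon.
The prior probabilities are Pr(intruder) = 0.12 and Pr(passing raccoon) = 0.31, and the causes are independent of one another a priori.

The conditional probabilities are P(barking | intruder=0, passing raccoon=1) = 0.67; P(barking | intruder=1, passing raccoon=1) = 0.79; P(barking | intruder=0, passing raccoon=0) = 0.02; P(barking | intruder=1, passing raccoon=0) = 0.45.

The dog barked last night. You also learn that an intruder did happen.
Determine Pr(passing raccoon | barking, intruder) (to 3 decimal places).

Pr(passing raccoon | barking, intruder) ≈ 0.441

Enumerate both values of passing raccoon and weight by the priors:
  P(barking | intruder) = 0.45·0.69 + 0.79·0.31
        = 0.310500 + 0.244900 = 0.555400
The terms with passing raccoon present sum to 0.244900, so
  P(passing raccoon | barking, intruder) = 0.244900 / 0.555400 ≈ 0.441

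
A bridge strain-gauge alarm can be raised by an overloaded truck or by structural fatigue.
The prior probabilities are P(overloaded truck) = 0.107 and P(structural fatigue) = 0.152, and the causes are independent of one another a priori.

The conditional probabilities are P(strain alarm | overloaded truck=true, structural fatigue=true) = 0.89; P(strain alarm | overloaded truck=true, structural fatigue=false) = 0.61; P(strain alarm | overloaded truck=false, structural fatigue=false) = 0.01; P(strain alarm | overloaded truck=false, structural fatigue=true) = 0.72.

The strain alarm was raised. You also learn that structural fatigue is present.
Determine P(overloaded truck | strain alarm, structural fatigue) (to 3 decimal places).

P(strain alarm | structural fatigue) = 0.72×0.893 + 0.89×0.107 = 0.642960 + 0.095230 = 0.738190
The overloaded truck-present share is 0.89×0.107 = 0.095230.
So P(overloaded truck | strain alarm, structural fatigue) = 0.095230/0.738190 ≈ 0.129.

P(overloaded truck | strain alarm, structural fatigue) ≈ 0.129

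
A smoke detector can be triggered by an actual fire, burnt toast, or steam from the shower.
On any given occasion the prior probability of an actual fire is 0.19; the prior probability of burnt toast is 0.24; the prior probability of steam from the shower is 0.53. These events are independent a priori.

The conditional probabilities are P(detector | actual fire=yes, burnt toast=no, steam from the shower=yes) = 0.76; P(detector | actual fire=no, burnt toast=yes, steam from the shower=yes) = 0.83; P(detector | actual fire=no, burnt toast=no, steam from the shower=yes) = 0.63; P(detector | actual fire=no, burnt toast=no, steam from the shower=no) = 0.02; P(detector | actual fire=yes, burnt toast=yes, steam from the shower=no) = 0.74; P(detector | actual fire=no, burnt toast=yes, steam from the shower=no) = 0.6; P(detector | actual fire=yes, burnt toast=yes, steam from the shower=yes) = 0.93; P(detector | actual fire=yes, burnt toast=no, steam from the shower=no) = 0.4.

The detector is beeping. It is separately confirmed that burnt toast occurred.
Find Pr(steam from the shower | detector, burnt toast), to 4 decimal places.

P(detector | burnt toast) = 0.6×0.81×0.47 + 0.83×0.81×0.53 + 0.74×0.19×0.47 + 0.93×0.19×0.53 = 0.228420 + 0.356319 + 0.066082 + 0.093651 = 0.744472
The steam from the shower-present share is 0.356319 + 0.093651 = 0.449970.
So P(steam from the shower | detector, burnt toast) = 0.449970/0.744472 ≈ 0.6044.

Pr(steam from the shower | detector, burnt toast) ≈ 0.6044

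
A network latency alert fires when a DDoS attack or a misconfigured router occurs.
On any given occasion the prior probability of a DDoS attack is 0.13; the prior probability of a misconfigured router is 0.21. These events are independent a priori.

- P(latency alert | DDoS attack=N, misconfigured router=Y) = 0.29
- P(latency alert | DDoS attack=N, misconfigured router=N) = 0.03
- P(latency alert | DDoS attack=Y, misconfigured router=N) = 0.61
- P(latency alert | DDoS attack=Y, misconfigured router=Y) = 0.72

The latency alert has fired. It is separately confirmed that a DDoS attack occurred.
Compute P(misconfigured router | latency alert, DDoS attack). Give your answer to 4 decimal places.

Sum P(latency alert|·) weighted by the priors over both values of misconfigured router:
  P(latency alert | DDoS attack) = 0.61×0.79 + 0.72×0.21
        = 0.481900 + 0.151200 = 0.633100
Keeping only the misconfigured router-present terms gives 0.151200, so
  P(misconfigured router | latency alert, DDoS attack) = 0.151200 / 0.633100 ≈ 0.2388

P(misconfigured router | latency alert, DDoS attack) ≈ 0.2388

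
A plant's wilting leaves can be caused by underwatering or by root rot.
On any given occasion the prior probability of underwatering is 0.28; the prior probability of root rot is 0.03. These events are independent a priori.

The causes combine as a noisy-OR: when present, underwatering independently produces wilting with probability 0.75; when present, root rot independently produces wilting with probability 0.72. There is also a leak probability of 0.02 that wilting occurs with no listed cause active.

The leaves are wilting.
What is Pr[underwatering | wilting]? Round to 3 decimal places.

Pr[underwatering | wilting] ≈ 0.878

Under noisy-OR, P(wilting | causes) = 1 − (1−0.02)·∏(1−qᵢ) over the active causes.
Enumerate the 4 (underwatering, root rot) configurations and weight by the priors:
  P(wilting) = 0.02·0.72·0.97 + 0.7256·0.72·0.03 + 0.755·0.28·0.97 + 0.9314·0.28·0.03
        = 0.013968 + 0.015673 + 0.205058 + 0.007824 = 0.242523
The terms with underwatering present sum to 0.212882, so
  P(underwatering | wilting) = 0.212882 / 0.242523 ≈ 0.878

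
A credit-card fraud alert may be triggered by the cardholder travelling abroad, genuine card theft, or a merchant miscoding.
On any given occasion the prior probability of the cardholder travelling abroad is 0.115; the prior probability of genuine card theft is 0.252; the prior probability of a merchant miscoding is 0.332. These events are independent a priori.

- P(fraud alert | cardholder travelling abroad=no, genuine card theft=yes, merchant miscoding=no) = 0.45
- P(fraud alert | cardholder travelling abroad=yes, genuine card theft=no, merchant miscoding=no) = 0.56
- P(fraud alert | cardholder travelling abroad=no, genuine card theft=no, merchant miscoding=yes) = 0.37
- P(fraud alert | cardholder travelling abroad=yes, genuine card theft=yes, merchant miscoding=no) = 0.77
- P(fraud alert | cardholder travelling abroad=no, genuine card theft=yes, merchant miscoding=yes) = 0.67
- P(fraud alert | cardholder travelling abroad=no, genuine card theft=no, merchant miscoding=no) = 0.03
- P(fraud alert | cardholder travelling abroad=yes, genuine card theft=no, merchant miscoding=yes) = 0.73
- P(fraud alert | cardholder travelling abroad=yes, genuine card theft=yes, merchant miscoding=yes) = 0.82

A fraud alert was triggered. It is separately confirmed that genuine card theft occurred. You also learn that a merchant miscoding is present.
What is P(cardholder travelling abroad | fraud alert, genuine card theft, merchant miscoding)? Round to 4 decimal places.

Weight on cardholder travelling abroad=true, given the evidence: 0.82*0.115 = 0.094300
Denominator P(fraud alert | genuine card theft, merchant miscoding): 0.67*0.885 + 0.82*0.115 = 0.687250
P(cardholder travelling abroad | fraud alert, genuine card theft, merchant miscoding) = 0.094300/0.687250 ≈ 0.1372

P(cardholder travelling abroad | fraud alert, genuine card theft, merchant miscoding) ≈ 0.1372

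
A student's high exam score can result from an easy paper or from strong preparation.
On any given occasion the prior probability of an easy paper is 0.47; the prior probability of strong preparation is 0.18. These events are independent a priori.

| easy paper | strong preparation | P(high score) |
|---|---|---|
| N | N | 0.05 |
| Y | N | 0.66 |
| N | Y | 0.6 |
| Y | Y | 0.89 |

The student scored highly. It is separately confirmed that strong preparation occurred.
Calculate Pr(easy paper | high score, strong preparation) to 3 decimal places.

P(high score | strong preparation) = 0.6·0.53 + 0.89·0.47 = 0.318000 + 0.418300 = 0.736300
Restricting to configurations with easy paper present: 0.89·0.47 = 0.418300.
P(easy paper | high score, strong preparation) = 0.418300 / 0.736300 ≈ 0.568

Pr(easy paper | high score, strong preparation) ≈ 0.568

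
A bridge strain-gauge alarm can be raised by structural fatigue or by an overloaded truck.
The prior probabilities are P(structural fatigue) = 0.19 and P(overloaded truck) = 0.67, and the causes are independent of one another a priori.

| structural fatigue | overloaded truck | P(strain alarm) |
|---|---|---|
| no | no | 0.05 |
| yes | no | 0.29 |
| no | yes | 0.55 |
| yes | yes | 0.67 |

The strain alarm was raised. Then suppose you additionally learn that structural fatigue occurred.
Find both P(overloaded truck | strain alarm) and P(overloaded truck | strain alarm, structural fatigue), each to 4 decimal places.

P(overloaded truck | strain alarm) ≈ 0.9240; P(overloaded truck | strain alarm, structural fatigue) ≈ 0.8243

Enumerate the 4 (structural fatigue, overloaded truck) configurations and weight by the priors:
  P(strain alarm) = 0.05×0.81×0.33 + 0.55×0.81×0.67 + 0.29×0.19×0.33 + 0.67×0.19×0.67
        = 0.013365 + 0.298485 + 0.018183 + 0.085291 = 0.415324
Configurations with overloaded truck contribute 0.383776, so
  P(overloaded truck | strain alarm) = 0.383776 / 0.415324 ≈ 0.9240

Now also conditioning on structural fatigue=true:
P(strain alarm | structural fatigue) = 0.29*0.33 + 0.67*0.67 = 0.095700 + 0.448900 = 0.544600
Restricting to configurations with overloaded truck present: 0.67*0.67 = 0.448900.
Hence the posterior is 0.448900/0.544600 ≈ 0.8243.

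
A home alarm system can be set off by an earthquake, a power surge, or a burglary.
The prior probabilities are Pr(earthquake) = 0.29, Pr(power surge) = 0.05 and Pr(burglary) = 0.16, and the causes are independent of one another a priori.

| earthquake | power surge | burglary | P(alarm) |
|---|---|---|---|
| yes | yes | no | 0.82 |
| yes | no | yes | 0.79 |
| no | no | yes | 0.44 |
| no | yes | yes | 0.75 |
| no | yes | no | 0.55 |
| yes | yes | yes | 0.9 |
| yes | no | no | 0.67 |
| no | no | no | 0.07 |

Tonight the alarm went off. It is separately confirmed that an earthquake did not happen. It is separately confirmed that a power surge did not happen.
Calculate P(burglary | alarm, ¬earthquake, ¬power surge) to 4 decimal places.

Sum P(alarm|·) weighted by the priors over both values of burglary:
  P(alarm | ¬earthquake, ¬power surge) = 0.07*0.84 + 0.44*0.16
        = 0.058800 + 0.070400 = 0.129200
Configurations with burglary contribute 0.070400, so
  P(burglary | alarm, ¬earthquake, ¬power surge) = 0.070400 / 0.129200 ≈ 0.5449

P(burglary | alarm, ¬earthquake, ¬power surge) ≈ 0.5449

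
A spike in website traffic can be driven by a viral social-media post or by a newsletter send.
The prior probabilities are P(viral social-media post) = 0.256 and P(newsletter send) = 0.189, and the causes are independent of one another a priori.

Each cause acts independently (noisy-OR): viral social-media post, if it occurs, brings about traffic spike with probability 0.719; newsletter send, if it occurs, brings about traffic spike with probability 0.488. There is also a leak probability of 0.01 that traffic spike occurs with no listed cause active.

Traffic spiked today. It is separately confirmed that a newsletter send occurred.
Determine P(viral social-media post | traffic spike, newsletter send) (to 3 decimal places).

P(viral social-media post | traffic spike, newsletter send) ≈ 0.374

Under noisy-OR, P(traffic spike | causes) = 1 − (1−0.01)·∏(1−qᵢ) over the active causes.
P(traffic spike | newsletter send) = 0.49312·0.744 + 0.857567·0.256 = 0.366881 + 0.219537 = 0.586418
Of this, 0.219537 comes from 0.857567·0.256 (the viral social-media post=true cases).
P(viral social-media post | traffic spike, newsletter send) = 0.219537 / 0.586418 ≈ 0.374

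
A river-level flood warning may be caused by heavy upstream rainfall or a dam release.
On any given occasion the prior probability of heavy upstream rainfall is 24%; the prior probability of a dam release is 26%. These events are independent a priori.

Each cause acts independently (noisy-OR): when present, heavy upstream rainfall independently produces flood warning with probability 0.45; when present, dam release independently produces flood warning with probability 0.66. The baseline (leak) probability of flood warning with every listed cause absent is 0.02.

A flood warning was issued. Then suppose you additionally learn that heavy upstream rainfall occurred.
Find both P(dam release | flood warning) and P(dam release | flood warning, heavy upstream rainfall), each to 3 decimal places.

P(dam release | flood warning) ≈ 0.662; P(dam release | flood warning, heavy upstream rainfall) ≈ 0.384

Under noisy-OR, P(flood warning | causes) = 1 − (1−0.02)·∏(1−qᵢ) over the active causes.
Numerator (weight on configurations with dam release): 0.131760 + 0.050965 = 0.182725
Denominator P(flood warning): 0.02×0.76×0.74 + 0.6668×0.76×0.26 + 0.461×0.24×0.74 + 0.81674×0.24×0.26 = 0.275847
Posterior = 0.182725 / 0.275847 ≈ 0.662

With the extra evidence:
Weight on dam release=true, given the evidence: 0.81674×0.26 = 0.212352
The normalizing constant is 0.461×0.74 + 0.81674×0.26 = 0.553492
Posterior = 0.212352 / 0.553492 ≈ 0.384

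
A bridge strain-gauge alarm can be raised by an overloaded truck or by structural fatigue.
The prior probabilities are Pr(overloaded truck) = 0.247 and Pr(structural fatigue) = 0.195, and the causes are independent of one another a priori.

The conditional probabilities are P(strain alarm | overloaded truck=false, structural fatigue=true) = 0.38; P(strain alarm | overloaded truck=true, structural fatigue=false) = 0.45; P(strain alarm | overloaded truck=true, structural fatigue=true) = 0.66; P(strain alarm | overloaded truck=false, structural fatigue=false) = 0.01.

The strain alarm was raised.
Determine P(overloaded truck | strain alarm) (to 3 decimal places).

Enumerate the 4 (overloaded truck, structural fatigue) configurations and weight by the priors:
  P(strain alarm) = 0.01*0.753*0.805 + 0.38*0.753*0.195 + 0.45*0.247*0.805 + 0.66*0.247*0.195
        = 0.006062 + 0.055797 + 0.089476 + 0.031789 = 0.183124
The terms with overloaded truck present sum to 0.121265, so
  P(overloaded truck | strain alarm) = 0.121265 / 0.183124 ≈ 0.662

P(overloaded truck | strain alarm) ≈ 0.662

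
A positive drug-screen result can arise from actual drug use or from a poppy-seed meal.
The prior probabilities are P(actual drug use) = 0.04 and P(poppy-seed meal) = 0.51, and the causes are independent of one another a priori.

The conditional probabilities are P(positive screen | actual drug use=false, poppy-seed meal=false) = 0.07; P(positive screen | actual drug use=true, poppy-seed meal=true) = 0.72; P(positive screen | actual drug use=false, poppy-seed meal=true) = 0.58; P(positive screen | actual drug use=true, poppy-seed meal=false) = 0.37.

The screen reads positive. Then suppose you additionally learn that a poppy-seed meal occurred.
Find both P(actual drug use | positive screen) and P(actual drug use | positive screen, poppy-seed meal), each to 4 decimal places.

P(actual drug use | positive screen) ≈ 0.0648; P(actual drug use | positive screen, poppy-seed meal) ≈ 0.0492

By total probability over the 4 (actual drug use, poppy-seed meal) configurations:
  P(positive screen) = 0.07*0.96*0.49 + 0.58*0.96*0.51 + 0.37*0.04*0.49 + 0.72*0.04*0.51
        = 0.032928 + 0.283968 + 0.007252 + 0.014688 = 0.338836
Keeping only the actual drug use-present terms gives 0.021940, so
  P(actual drug use | positive screen) = 0.021940 / 0.338836 ≈ 0.0648

Now also conditioning on poppy-seed meal=true:
Weight on actual drug use=true, given the evidence: 0.72·0.04 = 0.028800
Denominator P(positive screen | poppy-seed meal): 0.58·0.96 + 0.72·0.04 = 0.585600
Posterior = 0.028800 / 0.585600 ≈ 0.0492
Conditioning on poppy-seed meal lowers the posterior on actual drug use: the classic explaining-away effect in a common-effect structure.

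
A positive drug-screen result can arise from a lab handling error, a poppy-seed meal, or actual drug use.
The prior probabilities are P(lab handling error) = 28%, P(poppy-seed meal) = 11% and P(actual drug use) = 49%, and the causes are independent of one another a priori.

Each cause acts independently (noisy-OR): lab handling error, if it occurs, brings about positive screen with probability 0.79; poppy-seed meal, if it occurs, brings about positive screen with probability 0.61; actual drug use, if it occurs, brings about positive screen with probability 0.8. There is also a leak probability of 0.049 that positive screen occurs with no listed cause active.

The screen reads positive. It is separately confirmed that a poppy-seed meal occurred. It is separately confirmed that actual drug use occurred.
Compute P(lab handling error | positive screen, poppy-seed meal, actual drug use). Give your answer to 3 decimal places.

P(lab handling error | positive screen, poppy-seed meal, actual drug use) ≈ 0.293

Under noisy-OR, P(positive screen | causes) = 1 − (1−0.049)·∏(1−qᵢ) over the active causes.
Numerator (weight on configurations with lab handling error): 0.984423·0.28 = 0.275638
Normalizer over all consistent configurations: 0.925822·0.72 + 0.984423·0.28 = 0.942230
Posterior = 0.275638 / 0.942230 ≈ 0.293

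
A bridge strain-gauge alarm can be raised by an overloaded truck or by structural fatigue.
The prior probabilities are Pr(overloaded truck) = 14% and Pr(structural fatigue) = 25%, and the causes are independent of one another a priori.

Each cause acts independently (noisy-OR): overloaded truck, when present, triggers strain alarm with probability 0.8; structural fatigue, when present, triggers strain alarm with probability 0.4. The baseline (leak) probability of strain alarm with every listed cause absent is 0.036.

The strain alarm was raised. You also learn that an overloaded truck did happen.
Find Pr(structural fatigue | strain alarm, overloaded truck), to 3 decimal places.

Under noisy-OR, P(strain alarm | causes) = 1 − (1−0.036)·∏(1−qᵢ) over the active causes.
Enumerate both values of structural fatigue and weight by the priors:
  P(strain alarm | overloaded truck) = 0.8072×0.75 + 0.88432×0.25
        = 0.605400 + 0.221080 = 0.826480
Keeping only the structural fatigue-present terms gives 0.221080, so
  P(structural fatigue | strain alarm, overloaded truck) = 0.221080 / 0.826480 ≈ 0.267

Pr(structural fatigue | strain alarm, overloaded truck) ≈ 0.267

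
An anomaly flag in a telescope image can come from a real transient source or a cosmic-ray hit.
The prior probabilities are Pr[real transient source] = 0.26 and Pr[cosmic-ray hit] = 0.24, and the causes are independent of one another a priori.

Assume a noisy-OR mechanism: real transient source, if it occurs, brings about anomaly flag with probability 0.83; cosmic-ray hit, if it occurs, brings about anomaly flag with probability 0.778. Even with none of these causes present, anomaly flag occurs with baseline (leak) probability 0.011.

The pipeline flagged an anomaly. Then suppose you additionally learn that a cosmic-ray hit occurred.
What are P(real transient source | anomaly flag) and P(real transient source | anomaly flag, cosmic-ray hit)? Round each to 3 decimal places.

Under noisy-OR, P(anomaly flag | causes) = 1 − (1−0.011)·∏(1−qᵢ) over the active causes.
For the numerator, keep only real transient source=true terms: 0.164378 + 0.060071 = 0.224449
Normalizer over all consistent configurations: 0.011*0.74*0.76 + 0.780442*0.74*0.24 + 0.83187*0.26*0.76 + 0.962675*0.26*0.24 = 0.369241
Posterior = 0.224449 / 0.369241 ≈ 0.608

With the extra evidence:
By total probability over both values of real transient source:
  P(anomaly flag | cosmic-ray hit) = 0.780442*0.74 + 0.962675*0.26
        = 0.577527 + 0.250296 = 0.827823
The terms with real transient source present sum to 0.250296, so
  P(real transient source | anomaly flag, cosmic-ray hit) = 0.250296 / 0.827823 ≈ 0.302
— cosmic-ray hit explains away the evidence for real transient source.

P(real transient source | anomaly flag) ≈ 0.608; P(real transient source | anomaly flag, cosmic-ray hit) ≈ 0.302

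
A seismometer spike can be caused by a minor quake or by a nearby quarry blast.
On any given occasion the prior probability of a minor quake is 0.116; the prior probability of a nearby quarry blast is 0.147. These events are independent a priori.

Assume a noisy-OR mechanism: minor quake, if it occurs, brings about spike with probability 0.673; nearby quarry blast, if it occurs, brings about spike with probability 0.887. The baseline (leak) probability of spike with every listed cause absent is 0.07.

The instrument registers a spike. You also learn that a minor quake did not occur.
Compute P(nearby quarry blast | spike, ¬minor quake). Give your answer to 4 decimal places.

Under noisy-OR, P(spike | causes) = 1 − (1−0.07)·∏(1−qᵢ) over the active causes.
Weight on nearby quarry blast=true, given the evidence: 0.89491*0.147 = 0.131552
Normalizer over all consistent configurations: 0.07*0.853 + 0.89491*0.147 = 0.191262
Posterior = 0.131552 / 0.191262 ≈ 0.6878

P(nearby quarry blast | spike, ¬minor quake) ≈ 0.6878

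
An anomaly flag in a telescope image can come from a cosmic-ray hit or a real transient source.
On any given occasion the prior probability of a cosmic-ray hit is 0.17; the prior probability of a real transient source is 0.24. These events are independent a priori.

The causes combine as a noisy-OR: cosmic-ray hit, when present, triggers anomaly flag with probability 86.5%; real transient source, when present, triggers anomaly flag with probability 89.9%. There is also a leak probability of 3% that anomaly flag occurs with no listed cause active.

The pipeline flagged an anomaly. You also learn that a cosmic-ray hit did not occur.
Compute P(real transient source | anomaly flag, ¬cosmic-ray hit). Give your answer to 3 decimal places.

Under noisy-OR, P(anomaly flag | causes) = 1 − (1−0.03)·∏(1−qᵢ) over the active causes.
P(anomaly flag | ¬cosmic-ray hit) = 0.03×0.76 + 0.90203×0.24 = 0.022800 + 0.216487 = 0.239287
Restricting to configurations with real transient source present: 0.90203×0.24 = 0.216487.
Hence the posterior is 0.216487/0.239287 ≈ 0.905.

P(real transient source | anomaly flag, ¬cosmic-ray hit) ≈ 0.905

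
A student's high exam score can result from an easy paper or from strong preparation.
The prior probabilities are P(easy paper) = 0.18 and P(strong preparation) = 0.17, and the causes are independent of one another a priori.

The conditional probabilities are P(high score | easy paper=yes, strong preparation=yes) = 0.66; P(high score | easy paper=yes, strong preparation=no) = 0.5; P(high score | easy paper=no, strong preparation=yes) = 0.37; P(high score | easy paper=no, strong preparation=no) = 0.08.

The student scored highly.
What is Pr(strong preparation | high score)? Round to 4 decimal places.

P(high score) = 0.08*0.82*0.83 + 0.37*0.82*0.17 + 0.5*0.18*0.83 + 0.66*0.18*0.17 = 0.054448 + 0.051578 + 0.074700 + 0.020196 = 0.200922
Restricting to configurations with strong preparation present: 0.051578 + 0.020196 = 0.071774.
Hence the posterior is 0.071774/0.200922 ≈ 0.3572.

Pr(strong preparation | high score) ≈ 0.3572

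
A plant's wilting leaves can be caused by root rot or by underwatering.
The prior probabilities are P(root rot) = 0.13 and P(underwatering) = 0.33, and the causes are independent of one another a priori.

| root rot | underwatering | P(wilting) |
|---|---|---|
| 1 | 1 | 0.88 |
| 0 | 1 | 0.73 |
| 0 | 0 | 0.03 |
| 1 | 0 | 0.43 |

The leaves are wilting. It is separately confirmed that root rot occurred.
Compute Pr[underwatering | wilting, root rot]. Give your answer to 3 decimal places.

Pr[underwatering | wilting, root rot] ≈ 0.502

By total probability over both values of underwatering:
  P(wilting | root rot) = 0.43×0.67 + 0.88×0.33
        = 0.288100 + 0.290400 = 0.578500
Keeping only the underwatering-present terms gives 0.290400, so
  P(underwatering | wilting, root rot) = 0.290400 / 0.578500 ≈ 0.502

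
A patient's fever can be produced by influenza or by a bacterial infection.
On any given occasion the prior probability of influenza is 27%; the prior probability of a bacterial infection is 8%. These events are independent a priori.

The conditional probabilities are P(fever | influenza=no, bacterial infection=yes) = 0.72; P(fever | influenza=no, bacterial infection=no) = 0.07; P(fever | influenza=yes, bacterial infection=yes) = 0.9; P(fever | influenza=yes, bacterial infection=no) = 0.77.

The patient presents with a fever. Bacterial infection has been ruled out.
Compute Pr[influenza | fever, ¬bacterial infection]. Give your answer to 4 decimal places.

Pr[influenza | fever, ¬bacterial infection] ≈ 0.8027

Weight on influenza=true, given the evidence: 0.77×0.27 = 0.207900
Denominator P(fever | ¬bacterial infection): 0.07×0.73 + 0.77×0.27 = 0.259000
Posterior = 0.207900 / 0.259000 ≈ 0.8027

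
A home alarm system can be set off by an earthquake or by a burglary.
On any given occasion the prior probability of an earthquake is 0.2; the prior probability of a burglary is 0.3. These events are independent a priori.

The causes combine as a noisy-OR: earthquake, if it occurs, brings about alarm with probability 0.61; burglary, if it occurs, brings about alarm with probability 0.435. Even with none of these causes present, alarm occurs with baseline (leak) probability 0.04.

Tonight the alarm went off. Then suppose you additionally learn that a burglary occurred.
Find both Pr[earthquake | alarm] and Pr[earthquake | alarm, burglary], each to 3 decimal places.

Under noisy-OR, P(alarm | causes) = 1 − (1−0.04)·∏(1−qᵢ) over the active causes.
P(alarm) = 0.04·0.8·0.7 + 0.4576·0.8·0.3 + 0.6256·0.2·0.7 + 0.788464·0.2·0.3 = 0.022400 + 0.109824 + 0.087584 + 0.047308 = 0.267116
The earthquake-present share is 0.087584 + 0.047308 = 0.134892.
Hence the posterior is 0.134892/0.267116 ≈ 0.505.

Now condition on the additional information:
Sum P(alarm|·) weighted by the priors over both values of earthquake:
  P(alarm | burglary) = 0.4576*0.8 + 0.788464*0.2
        = 0.366080 + 0.157693 = 0.523773
Keeping only the earthquake-present terms gives 0.157693, so
  P(earthquake | alarm, burglary) = 0.157693 / 0.523773 ≈ 0.301

Pr[earthquake | alarm] ≈ 0.505; Pr[earthquake | alarm, burglary] ≈ 0.301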